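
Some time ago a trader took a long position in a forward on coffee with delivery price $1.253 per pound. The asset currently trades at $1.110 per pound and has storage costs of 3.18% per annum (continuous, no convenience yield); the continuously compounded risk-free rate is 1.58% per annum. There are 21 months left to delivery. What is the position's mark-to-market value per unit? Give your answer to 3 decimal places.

-$0.045 per pound

Current fair forward for the remaining 21 months: F = S·e^((r + u)·T), (r + u) = 0.0158 + 0.0318 = 0.0476
F = 1.110 · e^(0.0476 × 21/12) = 1.110 × 1.086868 = 1.2064
Value of long forward = (F − K)·e^(−rT) = (1.2064 − 1.253) · e^(−0.0158·21/12)
= -0.0466 × 0.972729 = -0.045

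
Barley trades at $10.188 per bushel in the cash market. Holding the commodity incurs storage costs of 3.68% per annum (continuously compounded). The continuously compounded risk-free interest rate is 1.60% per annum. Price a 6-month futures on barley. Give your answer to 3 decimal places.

Net carry = r + u − y = 0.0160 + 0.0368 − 0.0000 = 0.0528
F = S·e^((r+u−y)T) = 10.188 · e^(0.0528 × 6/12) = 10.188 · e^0.026400
= 10.188 × 1.026752 = $10.461 per bushel

$10.461 per bushel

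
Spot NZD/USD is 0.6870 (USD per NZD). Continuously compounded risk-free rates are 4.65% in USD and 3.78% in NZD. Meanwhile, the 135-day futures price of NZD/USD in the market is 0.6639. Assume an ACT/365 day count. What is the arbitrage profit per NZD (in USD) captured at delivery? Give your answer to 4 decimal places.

Fair futures: F* = S·e^(carry·T), with carry = (r_USD − r_NZD) = 0.0465 − 0.0378 = 0.0087
F* = 0.6870 · e^(0.0087 × 135/365) = 0.6870 · e^0.003218 = 0.6870 × 1.003223 = 0.6892
Market 0.6639 < fair 0.6892: forward underpriced → reverse cash-and-carry (short spot, go long the forward).
At maturity, profit = |F_mkt − F*| = |0.6639 − 0.6892| = 0.0253 per NZD (in USD)

0.0253 per NZD (in USD)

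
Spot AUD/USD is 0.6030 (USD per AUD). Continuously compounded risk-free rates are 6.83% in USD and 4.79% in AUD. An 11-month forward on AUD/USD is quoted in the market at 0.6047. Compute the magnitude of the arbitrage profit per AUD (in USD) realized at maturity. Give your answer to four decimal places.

Fair forward: F* = S·e^(carry·T), with carry = (r_USD − r_AUD) = 0.0683 − 0.0479 = 0.0204
F* = 0.6030 · e^(0.0204 × 11/12) = 0.6030 · e^0.018700 = 0.6030 × 1.018876 = 0.6144
Market 0.6047 < fair 0.6144: forward underpriced → reverse cash-and-carry (short spot, go long the forward).
At maturity, profit = |F_mkt − F*| = |0.6047 − 0.6144| = 0.0097 per AUD (in USD)

0.0097 per AUD (in USD)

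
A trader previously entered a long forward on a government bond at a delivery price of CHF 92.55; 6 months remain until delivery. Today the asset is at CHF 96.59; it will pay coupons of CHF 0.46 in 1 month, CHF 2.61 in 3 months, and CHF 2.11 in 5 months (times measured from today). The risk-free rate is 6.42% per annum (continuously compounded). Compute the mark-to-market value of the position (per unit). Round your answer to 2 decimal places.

CHF 1.88

PV(remaining coupons) I = 0.46·e^(−0.0642·1/12) + 2.61·e^(−0.0642·3/12) + 2.11·e^(−0.0642·5/12) = 5.0803
Current forward F = (S − I)·e^(rT) = (96.59 − 5.0803)·e^(0.0642·6/12) = 91.5097 × 1.032621 = 94.4948
Value (long) = (F − K)·e^(−rT) = (94.4948 − 92.55) × 0.968410 = 1.8834
Value = CHF 1.88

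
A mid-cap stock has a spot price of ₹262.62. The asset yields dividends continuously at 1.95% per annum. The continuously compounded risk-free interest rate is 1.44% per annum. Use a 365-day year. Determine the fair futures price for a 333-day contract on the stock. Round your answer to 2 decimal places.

F = S·e^((r − q)T) = 262.62 · e^((0.0144 − 0.0195) × 333/365)
= 262.62 · e^-0.004653 = 262.62 × 0.995358
F = ₹261.40

₹261.40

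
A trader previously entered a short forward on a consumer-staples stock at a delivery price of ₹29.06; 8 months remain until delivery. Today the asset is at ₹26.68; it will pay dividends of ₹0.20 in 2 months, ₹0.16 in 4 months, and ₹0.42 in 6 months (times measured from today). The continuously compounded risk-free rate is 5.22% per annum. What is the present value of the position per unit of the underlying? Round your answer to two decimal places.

₹2.15

PV(remaining dividends) I = 0.20·e^(−0.0522·2/12) + 0.16·e^(−0.0522·4/12) + 0.42·e^(−0.0522·6/12) = 0.7647
Current forward F = (S − I)·e^(rT) = (26.68 − 0.7647)·e^(0.0522·8/12) = 25.9153 × 1.035413 = 26.8330
Value (long) = (F − K)·e^(−rT) = (26.8330 − 29.06) × 0.965799 = -2.1508
Short position value = −(long value) = ₹2.15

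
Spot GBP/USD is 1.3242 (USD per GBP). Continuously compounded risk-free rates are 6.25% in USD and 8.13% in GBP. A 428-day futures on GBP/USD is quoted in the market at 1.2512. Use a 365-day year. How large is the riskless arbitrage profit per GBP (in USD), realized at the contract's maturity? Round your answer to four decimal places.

0.0441 per GBP (in USD)

Fair futures: F* = S·e^(carry·T), with carry = (r_USD − r_GBP) = 0.0625 − 0.0813 = -0.0188
F* = 1.3242 · e^(-0.0188 × 428/365) = 1.3242 · e^-0.022045 = 1.3242 × 0.978196 = 1.2953
Market 1.2512 < fair 1.2953: forward underpriced → reverse cash-and-carry (short spot, go long the forward).
At maturity, profit = |F_mkt − F*| = |1.2512 − 1.2953| = 0.0441 per GBP (in USD)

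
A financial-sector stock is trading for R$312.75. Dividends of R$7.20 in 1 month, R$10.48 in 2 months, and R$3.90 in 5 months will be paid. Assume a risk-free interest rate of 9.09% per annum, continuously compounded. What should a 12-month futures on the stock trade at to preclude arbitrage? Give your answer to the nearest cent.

R$319.27

PV(dividends) I = 7.20·e^(−0.0909·1/12) + 10.48·e^(−0.0909·2/12) + 3.90·e^(−0.0909·5/12)
I = 7.1457 + 10.3224 + 3.7550 = 21.2231
F = (S − I)·e^(rT) = (312.75 − 21.2231) · e^(0.0909·12/12)
= 291.5269 · e^0.090900 = 291.5269 × 1.095159 = R$319.27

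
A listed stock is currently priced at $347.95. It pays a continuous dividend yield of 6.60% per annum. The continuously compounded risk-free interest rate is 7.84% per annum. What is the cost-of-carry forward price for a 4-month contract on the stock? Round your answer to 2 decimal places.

$349.39

F = S·e^((r − q)T) = 347.95 · e^((0.0784 − 0.0660) × 4/12)
= 347.95 · e^0.004133 = 347.95 × 1.004142
F = $349.39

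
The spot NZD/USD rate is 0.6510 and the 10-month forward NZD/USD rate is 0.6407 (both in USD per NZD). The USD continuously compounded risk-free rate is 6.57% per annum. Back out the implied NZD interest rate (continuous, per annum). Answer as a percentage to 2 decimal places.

F = S·e^((r_USD − r_NZD)T) ⇒ r_NZD = r_USD − ln(F/S)/T
ln(0.6407/0.6510) = -0.015948; /(10/12) = -0.019138
r_NZD = 0.0657 + 0.019138 = 0.084838
r_NZD = 8.48%

8.48%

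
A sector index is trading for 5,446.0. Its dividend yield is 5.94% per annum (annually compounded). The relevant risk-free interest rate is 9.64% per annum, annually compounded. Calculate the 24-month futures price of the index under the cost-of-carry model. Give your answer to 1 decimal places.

5,833.1

F = S · (1+r)^T / (1+q)^T
= 5446.0 × 1.202093 / 1.122328 = 5446.0 × 1.071071
F = 5,833.1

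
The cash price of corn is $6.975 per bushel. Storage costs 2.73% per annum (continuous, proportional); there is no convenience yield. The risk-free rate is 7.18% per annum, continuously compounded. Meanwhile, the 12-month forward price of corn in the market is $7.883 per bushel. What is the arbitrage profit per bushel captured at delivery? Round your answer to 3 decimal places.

$0.181 per bushel

Fair forward: F* = S·e^(carry·T), with carry = (r + u) = 0.0718 + 0.0273 = 0.0991
F* = 6.975 · e^(0.0991 × 12/12) = 6.975 · e^0.099100 = 6.975 × 1.104177 = $7.7016
Market $7.883 > fair $7.7016: forward overpriced → cash-and-carry (buy spot, short the forward).
At maturity, profit = |F_mkt − F*| = |7.883 − 7.7016| = $0.181 per bushel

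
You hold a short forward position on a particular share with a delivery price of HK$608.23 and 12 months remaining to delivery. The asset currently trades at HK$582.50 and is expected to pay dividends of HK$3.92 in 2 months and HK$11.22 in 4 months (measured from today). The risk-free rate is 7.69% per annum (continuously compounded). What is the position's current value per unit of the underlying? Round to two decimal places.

-HK$4.48

PV(remaining dividends) I = 3.92·e^(−0.0769·2/12) + 11.22·e^(−0.0769·4/12) = 14.8061
Current forward F = (S − I)·e^(rT) = (582.50 − 14.8061)·e^(0.0769·12/12) = 567.6939 × 1.079934 = 613.0719
Value (long) = (F − K)·e^(−rT) = (613.0719 − 608.23) × 0.925982 = 4.4835
Short position value = −(long value) = -HK$4.48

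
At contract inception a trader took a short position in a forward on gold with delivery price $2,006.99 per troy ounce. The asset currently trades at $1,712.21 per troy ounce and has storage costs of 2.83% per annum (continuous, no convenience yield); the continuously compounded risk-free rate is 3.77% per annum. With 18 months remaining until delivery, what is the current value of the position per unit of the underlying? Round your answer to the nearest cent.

Current fair forward for the remaining 18 months: F = S·e^((r + u)·T), (r + u) = 0.0377 + 0.0283 = 0.0660
F = 1712.21 · e^(0.0660 × 18/12) = 1712.21 × 1.10406630 = 1890.3934
Value of long forward = (F − K)·e^(−rT) = (1890.3934 − 2006.99) · e^(−0.0377·18/12)
= -116.5966 × 0.94501923 = -110.19
Short position value = −(long value) = $110.19

$110.19 per troy ounce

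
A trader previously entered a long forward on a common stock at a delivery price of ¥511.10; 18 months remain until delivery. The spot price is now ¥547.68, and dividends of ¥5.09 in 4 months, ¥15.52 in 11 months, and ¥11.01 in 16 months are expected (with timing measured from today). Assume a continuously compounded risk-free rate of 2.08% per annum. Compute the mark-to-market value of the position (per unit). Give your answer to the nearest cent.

¥21.29

PV(remaining dividends) I = 5.09·e^(−0.0208·4/12) + 15.52·e^(−0.0208·11/12) + 11.01·e^(−0.0208·16/12) = 30.9906
Current forward F = (S − I)·e^(rT) = (547.68 − 30.9906)·e^(0.0208·18/12) = 516.6894 × 1.031692 = 533.0643
Value (long) = (F − K)·e^(−rT) = (533.0643 − 511.10) × 0.969282 = 21.2896
Value = ¥21.29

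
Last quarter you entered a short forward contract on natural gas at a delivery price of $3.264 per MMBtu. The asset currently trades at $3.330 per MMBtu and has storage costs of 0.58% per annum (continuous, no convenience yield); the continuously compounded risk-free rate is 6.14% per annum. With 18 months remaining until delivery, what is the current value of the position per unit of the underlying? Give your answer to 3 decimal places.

-$0.382 per MMBtu

Current fair forward for the remaining 18 months: F = S·e^((r + u)·T), (r + u) = 0.0614 + 0.0058 = 0.0672
F = 3.330 · e^(0.0672 × 18/12) = 3.330 × 1.106055 = 3.6832
Value of long forward = (F − K)·e^(−rT) = (3.6832 − 3.264) · e^(−0.0614·18/12)
= 0.4192 × 0.912014 = 0.382
Short position value = −(long value) = -$0.382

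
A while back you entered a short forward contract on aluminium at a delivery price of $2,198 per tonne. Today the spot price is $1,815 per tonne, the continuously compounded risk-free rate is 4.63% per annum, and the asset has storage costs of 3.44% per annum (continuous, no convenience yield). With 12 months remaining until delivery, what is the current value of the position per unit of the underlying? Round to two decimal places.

$220.03 per tonne

Current fair forward for the remaining 12 months: F = S·e^((r + u)·T), (r + u) = 0.0463 + 0.0344 = 0.0807
F = 1815 · e^(0.0807 × 12/12) = 1815 × 1.08404563 = 1967.5428
Value of long forward = (F − K)·e^(−rT) = (1967.5428 − 2198) · e^(−0.0463·12/12)
= -230.4572 × 0.95475549 = -220.03
Short position value = −(long value) = $220.03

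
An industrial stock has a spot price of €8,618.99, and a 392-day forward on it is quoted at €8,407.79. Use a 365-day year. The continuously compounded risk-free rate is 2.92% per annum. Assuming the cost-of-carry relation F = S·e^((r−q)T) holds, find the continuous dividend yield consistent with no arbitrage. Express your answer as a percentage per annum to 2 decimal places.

From F = S·e^((r−q)T): (r − q) = ln(F/S)/T
ln(8407.79/8618.99) = ln(0.975496) = -0.024809
(r − q) = -0.024809 / (392/365) = -0.023100
q = r − ln(F/S)/T = 0.0292 + 0.023100 = 0.052300
q = 5.23%

5.23%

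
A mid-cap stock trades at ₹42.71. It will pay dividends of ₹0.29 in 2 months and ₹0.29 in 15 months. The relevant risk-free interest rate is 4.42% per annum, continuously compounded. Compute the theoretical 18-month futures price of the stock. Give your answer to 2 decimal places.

PV(dividends) I = 0.29·e^(−0.0442·2/12) + 0.29·e^(−0.0442·15/12)
I = 0.2879 + 0.2744 = 0.5623
F = (S − I)·e^(rT) = (42.71 − 0.5623) · e^(0.0442·18/12)
= 42.1477 · e^0.066300 = 42.1477 × 1.068547 = ₹45.04

₹45.04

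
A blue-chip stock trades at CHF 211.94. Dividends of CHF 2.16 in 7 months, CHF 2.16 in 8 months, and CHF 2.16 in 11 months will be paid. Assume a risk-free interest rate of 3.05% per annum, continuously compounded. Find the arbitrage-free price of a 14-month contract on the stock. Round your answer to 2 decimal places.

PV(dividends) I = 2.16·e^(−0.0305·7/12) + 2.16·e^(−0.0305·8/12) + 2.16·e^(−0.0305·11/12)
I = 2.1219 + 2.1165 + 2.1004 = 6.3388
F = (S − I)·e^(rT) = (211.94 − 6.3388) · e^(0.0305·14/12)
= 205.6012 · e^0.035583 = 205.6012 × 1.036224 = CHF 213.05

CHF 213.05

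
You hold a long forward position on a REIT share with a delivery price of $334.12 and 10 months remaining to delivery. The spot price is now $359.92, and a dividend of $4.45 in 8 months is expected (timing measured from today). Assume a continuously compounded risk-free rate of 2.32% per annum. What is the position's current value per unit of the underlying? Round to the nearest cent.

$27.82

PV(remaining dividends) I = 4.45·e^(−0.0232·8/12) = 4.3817
Current forward F = (S − I)·e^(rT) = (359.92 − 4.3817)·e^(0.0232·10/12) = 355.5383 × 1.019521 = 362.4788
Value (long) = (F − K)·e^(−rT) = (362.4788 − 334.12) × 0.980852 = 27.8158
Value = $27.82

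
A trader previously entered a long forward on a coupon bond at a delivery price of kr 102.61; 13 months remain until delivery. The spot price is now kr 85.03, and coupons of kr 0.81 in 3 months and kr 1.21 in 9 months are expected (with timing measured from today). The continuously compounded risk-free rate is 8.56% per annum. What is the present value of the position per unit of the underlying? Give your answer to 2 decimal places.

-kr 10.42

PV(remaining coupons) I = 0.81·e^(−0.0856·3/12) + 1.21·e^(−0.0856·9/12) = 1.9276
Current forward F = (S − I)·e^(rT) = (85.03 − 1.9276)·e^(0.0856·13/12) = 83.1024 × 1.097169 = 91.1774
Value (long) = (F − K)·e^(−rT) = (91.1774 − 102.61) × 0.911437 = -10.4201
Value = -kr 10.42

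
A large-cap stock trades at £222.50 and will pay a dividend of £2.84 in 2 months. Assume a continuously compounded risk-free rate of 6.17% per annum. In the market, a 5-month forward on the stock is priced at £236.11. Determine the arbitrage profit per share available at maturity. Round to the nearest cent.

PV(dividends) I = 2.84·e^(−0.0617·2/12) = 2.8109
Fair forward F* = (S − I)·e^(rT) = (222.50 − 2.8109)·e^0.025708 = 219.6891 × 1.026041 = 225.4100
Market £236.11 > fair 225.4100: forward overpriced → cash-and-carry (borrow at r, buy the stock and collect the dividends, short the forward).
Profit at T = |F_mkt − F*| = |236.11 − 225.4100| = £10.70 per share

£10.70 per share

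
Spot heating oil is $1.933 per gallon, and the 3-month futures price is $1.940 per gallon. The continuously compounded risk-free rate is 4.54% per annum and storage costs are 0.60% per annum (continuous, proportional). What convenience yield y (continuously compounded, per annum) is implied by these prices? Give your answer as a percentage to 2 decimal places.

3.69%

F = S·e^((r+u−y)T) ⇒ (r+u−y) = ln(F/S)/T
ln(1.940/1.933) = 0.003615; /T ⇒ 0.014460
y = r + u − ln(F/S)/T = 0.0454 + 0.0060 − 0.014460 = 0.036940
y = 3.69%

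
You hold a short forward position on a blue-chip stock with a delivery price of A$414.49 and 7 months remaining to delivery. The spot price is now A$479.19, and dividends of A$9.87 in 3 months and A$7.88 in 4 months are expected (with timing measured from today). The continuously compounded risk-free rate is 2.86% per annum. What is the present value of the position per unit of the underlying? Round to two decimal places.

-A$53.95

PV(remaining dividends) I = 9.87·e^(−0.0286·3/12) + 7.88·e^(−0.0286·4/12) = 17.6049
Current forward F = (S − I)·e^(rT) = (479.19 − 17.6049)·e^(0.0286·7/12) = 461.5851 × 1.016823 = 469.3503
Value (long) = (F − K)·e^(−rT) = (469.3503 − 414.49) × 0.983455 = 53.9526
Short position value = −(long value) = -A$53.95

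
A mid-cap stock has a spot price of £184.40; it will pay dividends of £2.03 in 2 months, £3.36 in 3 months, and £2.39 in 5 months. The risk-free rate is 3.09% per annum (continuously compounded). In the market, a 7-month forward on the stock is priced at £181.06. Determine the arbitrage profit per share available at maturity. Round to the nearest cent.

£1.16 per share

PV(dividends) I = 2.03·e^(−0.0309·2/12) + 3.36·e^(−0.0309·3/12) + 2.39·e^(−0.0309·5/12) = 7.7131
Fair forward F* = (S − I)·e^(rT) = (184.40 − 7.7131)·e^0.018025 = 176.6869 × 1.018188 = 179.9005
Market £181.06 > fair 179.9005: forward overpriced → cash-and-carry (borrow at r, buy the stock and collect the dividends, short the forward).
Profit at T = |F_mkt − F*| = |181.06 − 179.9005| = £1.16 per share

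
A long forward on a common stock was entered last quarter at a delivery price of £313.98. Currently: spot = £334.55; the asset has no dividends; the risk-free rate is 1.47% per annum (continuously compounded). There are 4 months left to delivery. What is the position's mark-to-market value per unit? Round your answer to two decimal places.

Current fair forward for the remaining 4 months: F = S·e^(r·T), r = 0.0147
F = 334.55 · e^(0.0147 × 4/12) = 334.55 × 1.004912 = 336.1933
Value of long forward = (F − K)·e^(−rT) = (336.1933 − 313.98) · e^(−0.0147·4/12)
= 22.2133 × 0.995112 = 22.10

£22.10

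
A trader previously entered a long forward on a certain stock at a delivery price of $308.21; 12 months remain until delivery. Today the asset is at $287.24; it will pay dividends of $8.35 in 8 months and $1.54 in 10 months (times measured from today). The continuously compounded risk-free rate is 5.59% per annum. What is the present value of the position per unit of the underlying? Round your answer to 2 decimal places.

PV(remaining dividends) I = 8.35·e^(−0.0559·8/12) + 1.54·e^(−0.0559·10/12) = 9.5145
Current forward F = (S − I)·e^(rT) = (287.24 − 9.5145)·e^(0.0559·12/12) = 277.7255 × 1.057492 = 293.6925
Value (long) = (F − K)·e^(−rT) = (293.6925 − 308.21) × 0.945634 = -13.7282
Value = -$13.73

-$13.73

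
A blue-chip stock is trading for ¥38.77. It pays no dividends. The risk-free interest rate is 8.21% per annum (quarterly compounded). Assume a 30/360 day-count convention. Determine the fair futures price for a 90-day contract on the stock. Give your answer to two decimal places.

¥39.57

F = S · (1+r/4)^(4T)
= 38.77 × 1.020525
F = ¥39.57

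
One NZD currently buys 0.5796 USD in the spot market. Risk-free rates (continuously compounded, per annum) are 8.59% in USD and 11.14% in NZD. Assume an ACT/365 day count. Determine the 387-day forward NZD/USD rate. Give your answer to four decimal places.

F = S·e^((r_USD − r_NZD)T) = 0.5796 · e^((0.0859 − 0.1114) × 387/365)
= 0.5796 · e^-0.027037 = 0.5796 × 0.973325
F = 0.5641 USD per NZD

0.5641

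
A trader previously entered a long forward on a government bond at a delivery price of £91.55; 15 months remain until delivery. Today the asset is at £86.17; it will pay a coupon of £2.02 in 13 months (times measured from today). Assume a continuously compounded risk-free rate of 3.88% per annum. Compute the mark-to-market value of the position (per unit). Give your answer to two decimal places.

-£2.98

PV(remaining coupons) I = 2.02·e^(−0.0388·13/12) = 1.9369
Current forward F = (S − I)·e^(rT) = (86.17 − 1.9369)·e^(0.0388·15/12) = 84.2331 × 1.049695 = 88.4191
Value (long) = (F − K)·e^(−rT) = (88.4191 − 91.55) × 0.952657 = -2.9827
Value = -£2.98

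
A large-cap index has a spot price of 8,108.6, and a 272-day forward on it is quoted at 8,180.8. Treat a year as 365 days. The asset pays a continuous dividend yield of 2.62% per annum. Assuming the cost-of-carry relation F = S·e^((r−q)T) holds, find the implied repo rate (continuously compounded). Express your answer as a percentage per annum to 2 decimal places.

From F = S·e^((r−q)T): (r − q) = ln(F/S)/T
ln(8180.8/8108.6) = ln(1.008904) = 0.008865
(r − q) = 0.008865 / (272/365) = 0.011896
r = ln(F/S)/T + q = 0.011896 + 0.0262 = 0.038096
r = 3.81%

3.81%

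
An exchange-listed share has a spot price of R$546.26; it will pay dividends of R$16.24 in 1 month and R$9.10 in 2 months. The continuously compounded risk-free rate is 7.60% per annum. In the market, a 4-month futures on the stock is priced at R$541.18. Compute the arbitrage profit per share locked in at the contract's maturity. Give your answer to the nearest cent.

PV(dividends) I = 16.24·e^(−0.0760·1/12) + 9.10·e^(−0.0760·2/12) = 25.1229
Fair futures F* = (S − I)·e^(rT) = (546.26 − 25.1229)·e^0.025333 = 521.1371 × 1.025657 = 534.5079
Market R$541.18 > fair 534.5079: forward overpriced → cash-and-carry (borrow at r, buy the stock and collect the dividends, short the forward).
Profit at T = |F_mkt − F*| = |541.18 − 534.5079| = R$6.67 per share

R$6.67 per share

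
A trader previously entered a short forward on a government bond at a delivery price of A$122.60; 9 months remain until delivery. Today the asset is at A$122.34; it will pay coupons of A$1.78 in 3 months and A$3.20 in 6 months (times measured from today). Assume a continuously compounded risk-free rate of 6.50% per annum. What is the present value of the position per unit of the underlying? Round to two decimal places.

PV(remaining coupons) I = 1.78·e^(−0.0650·3/12) + 3.20·e^(−0.0650·6/12) = 4.8490
Current forward F = (S − I)·e^(rT) = (122.34 − 4.8490)·e^(0.0650·9/12) = 117.4910 × 1.049958 = 123.3606
Value (long) = (F − K)·e^(−rT) = (123.3606 − 122.60) × 0.952419 = 0.7244
Short position value = −(long value) = -A$0.72

-A$0.72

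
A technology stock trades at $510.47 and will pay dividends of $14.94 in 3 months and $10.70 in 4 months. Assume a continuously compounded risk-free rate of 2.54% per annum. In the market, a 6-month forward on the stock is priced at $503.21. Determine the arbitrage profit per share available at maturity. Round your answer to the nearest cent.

PV(dividends) I = 14.94·e^(−0.0254·3/12) + 10.70·e^(−0.0254·4/12) = 25.4552
Fair forward F* = (S − I)·e^(rT) = (510.47 − 25.4552)·e^0.012700 = 485.0148 × 1.012781 = 491.2138
Market $503.21 > fair 491.2138: forward overpriced → cash-and-carry (borrow at r, buy the stock and collect the dividends, short the forward).
Profit at T = |F_mkt − F*| = |503.21 − 491.2138| = $12.00 per share

$12.00 per share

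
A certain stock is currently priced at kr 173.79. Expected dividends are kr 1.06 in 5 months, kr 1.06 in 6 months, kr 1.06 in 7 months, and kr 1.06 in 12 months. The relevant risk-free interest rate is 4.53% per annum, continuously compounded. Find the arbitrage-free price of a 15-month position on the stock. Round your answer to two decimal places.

kr 179.55

PV(dividends) I = 1.06·e^(−0.0453·5/12) + 1.06·e^(−0.0453·6/12) + 1.06·e^(−0.0453·7/12) + 1.06·e^(−0.0453·12/12)
I = 1.0402 + 1.0363 + 1.0324 + 1.0131 = 4.1220
F = (S − I)·e^(rT) = (173.79 − 4.1220) · e^(0.0453·15/12)
= 169.6680 · e^0.056625 = 169.6680 × 1.058259 = kr 179.55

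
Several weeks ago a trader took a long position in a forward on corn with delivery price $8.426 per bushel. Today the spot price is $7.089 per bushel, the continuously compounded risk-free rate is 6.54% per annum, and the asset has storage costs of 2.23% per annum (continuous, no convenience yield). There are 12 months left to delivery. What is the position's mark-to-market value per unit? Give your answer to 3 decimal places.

-$0.644 per bushel

Current fair forward for the remaining 12 months: F = S·e^((r + u)·T), (r + u) = 0.0654 + 0.0223 = 0.0877
F = 7.089 · e^(0.0877 × 12/12) = 7.089 × 1.091661 = 7.7388
Value of long forward = (F − K)·e^(−rT) = (7.7388 − 8.426) · e^(−0.0654·12/12)
= -0.6872 × 0.936693 = -0.644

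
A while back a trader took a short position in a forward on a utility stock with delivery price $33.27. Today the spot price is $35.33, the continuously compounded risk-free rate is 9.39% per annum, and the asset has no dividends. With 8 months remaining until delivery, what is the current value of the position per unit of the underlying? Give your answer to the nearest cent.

-$4.08

Current fair forward for the remaining 8 months: F = S·e^(r·T), r = 0.0939
F = 35.33 · e^(0.0939 × 8/12) = 35.33 × 1.064601 = 37.6124
Value of long forward = (F − K)·e^(−rT) = (37.6124 − 33.27) · e^(−0.0939·8/12)
= 4.3424 × 0.939319 = 4.08
Short position value = −(long value) = -$4.08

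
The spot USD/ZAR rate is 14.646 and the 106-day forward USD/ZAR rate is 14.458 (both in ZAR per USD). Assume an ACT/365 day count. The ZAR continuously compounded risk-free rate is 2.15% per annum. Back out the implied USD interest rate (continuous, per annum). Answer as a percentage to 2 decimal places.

F = S·e^((r_ZAR − r_USD)T) ⇒ r_USD = r_ZAR − ln(F/S)/T
ln(14.458/14.646) = -0.012919; /(106/365) = -0.044485
r_USD = 0.0215 + 0.044485 = 0.065985
r_USD = 6.60%

6.60%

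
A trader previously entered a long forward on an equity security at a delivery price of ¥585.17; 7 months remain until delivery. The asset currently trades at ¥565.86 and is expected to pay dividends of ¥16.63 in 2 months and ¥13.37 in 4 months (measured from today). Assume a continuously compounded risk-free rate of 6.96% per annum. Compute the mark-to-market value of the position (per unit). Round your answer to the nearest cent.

PV(remaining dividends) I = 16.63·e^(−0.0696·2/12) + 13.37·e^(−0.0696·4/12) = 29.5016
Current forward F = (S − I)·e^(rT) = (565.86 − 29.5016)·e^(0.0696·7/12) = 536.3584 × 1.041435 = 558.5824
Value (long) = (F − K)·e^(−rT) = (558.5824 − 585.17) × 0.960213 = -25.5298
Value = -¥25.53

-¥25.53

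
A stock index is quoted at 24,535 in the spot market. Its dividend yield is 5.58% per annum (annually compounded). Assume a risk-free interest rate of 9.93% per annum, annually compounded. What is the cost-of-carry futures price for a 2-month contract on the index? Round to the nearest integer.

F = S · (1+r)^T / (1+q)^T
= 24535 × 1.015904 / 1.009091 = 24535 × 1.006752
F = 24,701

24,701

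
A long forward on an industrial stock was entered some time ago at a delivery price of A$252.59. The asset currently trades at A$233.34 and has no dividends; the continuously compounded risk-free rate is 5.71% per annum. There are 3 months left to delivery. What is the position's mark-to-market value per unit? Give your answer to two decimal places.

Current fair forward for the remaining 3 months: F = S·e^(r·T), r = 0.0571
F = 233.34 · e^(0.0571 × 3/12) = 233.34 × 1.014377 = 236.6947
Value of long forward = (F − K)·e^(−rT) = (236.6947 − 252.59) · e^(−0.0571·3/12)
= -15.8953 × 0.985826 = -15.67

-A$15.67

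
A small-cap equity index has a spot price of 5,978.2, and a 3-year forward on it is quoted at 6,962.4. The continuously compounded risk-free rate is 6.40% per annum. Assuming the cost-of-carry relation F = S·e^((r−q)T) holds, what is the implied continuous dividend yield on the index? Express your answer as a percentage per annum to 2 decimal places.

From F = S·e^((r−q)T): (r − q) = ln(F/S)/T
ln(6962.4/5978.2) = ln(1.164631) = 0.152404
(r − q) = 0.152404 / (3) = 0.050801
q = r − ln(F/S)/T = 0.0640 − 0.050801 = 0.013199
q = 1.32%

1.32%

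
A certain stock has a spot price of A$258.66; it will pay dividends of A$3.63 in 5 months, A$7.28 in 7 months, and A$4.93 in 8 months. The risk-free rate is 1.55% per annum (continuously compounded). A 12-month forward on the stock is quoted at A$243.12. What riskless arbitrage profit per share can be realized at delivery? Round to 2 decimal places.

A$3.63 per share

PV(dividends) I = 3.63·e^(−0.0155·5/12) + 7.28·e^(−0.0155·7/12) + 4.93·e^(−0.0155·8/12) = 15.7004
Fair forward F* = (S − I)·e^(rT) = (258.66 − 15.7004)·e^0.015500 = 242.9596 × 1.015621 = 246.7549
Market A$243.12 < fair 246.7549: forward underpriced → reverse cash-and-carry (short the stock, invest proceeds at r, pay the dividends, go long the forward).
Profit at T = |F_mkt − F*| = |243.12 − 246.7549| = A$3.63 per share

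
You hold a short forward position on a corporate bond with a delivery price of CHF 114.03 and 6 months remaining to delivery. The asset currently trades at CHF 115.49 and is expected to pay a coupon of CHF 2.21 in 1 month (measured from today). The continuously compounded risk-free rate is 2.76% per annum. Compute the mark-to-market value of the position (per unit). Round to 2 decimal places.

-CHF 0.82

PV(remaining coupons) I = 2.21·e^(−0.0276·1/12) = 2.2049
Current forward F = (S − I)·e^(rT) = (115.49 − 2.2049)·e^(0.0276·6/12) = 113.2851 × 1.013896 = 114.8593
Value (long) = (F − K)·e^(−rT) = (114.8593 − 114.03) × 0.986295 = 0.8179
Short position value = −(long value) = -CHF 0.82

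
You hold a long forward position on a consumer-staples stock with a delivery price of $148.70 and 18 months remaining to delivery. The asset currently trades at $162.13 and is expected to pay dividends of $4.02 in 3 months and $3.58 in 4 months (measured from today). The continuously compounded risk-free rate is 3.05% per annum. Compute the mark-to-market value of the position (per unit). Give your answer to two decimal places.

PV(remaining dividends) I = 4.02·e^(−0.0305·3/12) + 3.58·e^(−0.0305·4/12) = 7.5333
Current forward F = (S − I)·e^(rT) = (162.13 − 7.5333)·e^(0.0305·18/12) = 154.5967 × 1.046813 = 161.8338
Value (long) = (F − K)·e^(−rT) = (161.8338 − 148.70) × 0.955281 = 12.5465
Value = $12.55

$12.55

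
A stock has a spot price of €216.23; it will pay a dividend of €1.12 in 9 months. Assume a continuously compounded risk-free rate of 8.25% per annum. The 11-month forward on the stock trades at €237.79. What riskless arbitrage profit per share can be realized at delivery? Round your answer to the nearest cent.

€5.71 per share

PV(dividends) I = 1.12·e^(−0.0825·9/12) = 1.0528
Fair forward F* = (S − I)·e^(rT) = (216.23 − 1.0528)·e^0.075625 = 215.1772 × 1.078558 = 232.0811
Market €237.79 > fair 232.0811: forward overpriced → cash-and-carry (borrow at r, buy the stock and collect the dividends, short the forward).
Profit at T = |F_mkt − F*| = |237.79 − 232.0811| = €5.71 per share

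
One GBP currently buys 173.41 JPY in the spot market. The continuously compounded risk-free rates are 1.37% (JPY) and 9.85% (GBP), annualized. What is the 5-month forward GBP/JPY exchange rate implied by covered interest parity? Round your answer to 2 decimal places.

F = S·e^((r_JPY − r_GBP)T) = 173.41 · e^((0.0137 − 0.0985) × 5/12)
= 173.41 · e^-0.035333 = 173.41 × 0.965284
F = 167.39 JPY per GBP

167.39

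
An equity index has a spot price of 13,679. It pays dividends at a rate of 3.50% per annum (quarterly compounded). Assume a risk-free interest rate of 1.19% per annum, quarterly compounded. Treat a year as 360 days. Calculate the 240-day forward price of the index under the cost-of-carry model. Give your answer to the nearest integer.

F = S · (1+r/4)^(4T) / (1+q/4)^(4T)
= 13679 × 1.007953 / 1.023504 = 13679 × 0.984806
F = 13,471

13,471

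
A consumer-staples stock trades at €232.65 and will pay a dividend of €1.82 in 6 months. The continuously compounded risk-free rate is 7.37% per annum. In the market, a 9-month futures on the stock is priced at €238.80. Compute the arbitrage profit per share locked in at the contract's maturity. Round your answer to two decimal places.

PV(dividends) I = 1.82·e^(−0.0737·6/12) = 1.7542
Fair futures F* = (S − I)·e^(rT) = (232.65 − 1.7542)·e^0.055275 = 230.8958 × 1.056831 = 244.0178
Market €238.80 < fair 244.0178: forward underpriced → reverse cash-and-carry (short the stock, invest proceeds at r, pay the dividends, go long the forward).
Profit at T = |F_mkt − F*| = |238.80 − 244.0178| = €5.22 per share

€5.22 per share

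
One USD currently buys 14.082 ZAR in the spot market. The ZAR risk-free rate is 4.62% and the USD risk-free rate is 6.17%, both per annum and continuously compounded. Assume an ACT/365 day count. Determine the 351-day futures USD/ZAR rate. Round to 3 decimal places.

F = S·e^((r_ZAR − r_USD)T) = 14.082 · e^((0.0462 − 0.0617) × 351/365)
= 14.082 · e^-0.014905 = 14.082 × 0.985206
F = 13.874 ZAR per USD

13.874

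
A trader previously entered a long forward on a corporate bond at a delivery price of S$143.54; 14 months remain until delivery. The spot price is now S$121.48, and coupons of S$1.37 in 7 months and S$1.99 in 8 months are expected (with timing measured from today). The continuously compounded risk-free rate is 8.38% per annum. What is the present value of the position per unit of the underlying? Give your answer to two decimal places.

PV(remaining coupons) I = 1.37·e^(−0.0838·7/12) + 1.99·e^(−0.0838·8/12) = 3.1865
Current forward F = (S − I)·e^(rT) = (121.48 − 3.1865)·e^(0.0838·14/12) = 118.2935 × 1.102705 = 130.4428
Value (long) = (F − K)·e^(−rT) = (130.4428 − 143.54) × 0.906860 = -11.8773
Value = -S$11.88

-S$11.88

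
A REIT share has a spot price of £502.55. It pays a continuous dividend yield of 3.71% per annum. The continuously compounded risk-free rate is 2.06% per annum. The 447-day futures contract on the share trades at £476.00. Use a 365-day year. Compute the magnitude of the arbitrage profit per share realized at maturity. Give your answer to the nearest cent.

£16.50 per share

Fair futures: F* = S·e^(carry·T), with carry = (r − q) = 0.0206 − 0.0371 = -0.0165
F* = 502.55 · e^(-0.0165 × 447/365) = 502.55 · e^-0.020207 = 502.55 × 0.979996 = £492.4970
Market £476.00 < fair £492.4970: forward underpriced → reverse cash-and-carry (short spot, go long the forward).
At maturity, profit = |F_mkt − F*| = |476.00 − 492.4970| = £16.50 per share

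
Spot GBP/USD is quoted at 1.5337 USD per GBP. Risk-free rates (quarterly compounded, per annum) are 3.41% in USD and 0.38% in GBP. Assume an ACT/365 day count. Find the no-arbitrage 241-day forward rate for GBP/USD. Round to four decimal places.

1.5645

By covered interest parity, F = S · (1+r_USD/4)^(4T) / (1+r_GBP/4)^(4T)
= 1.5337 × 1.022673 / 1.002511 = 1.5337 × 1.020112
F = 1.5645 USD per GBP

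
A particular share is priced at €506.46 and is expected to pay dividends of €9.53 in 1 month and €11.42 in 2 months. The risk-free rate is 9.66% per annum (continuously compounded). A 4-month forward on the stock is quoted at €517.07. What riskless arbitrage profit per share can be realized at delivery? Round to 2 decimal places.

€15.40 per share

PV(dividends) I = 9.53·e^(−0.0966·1/12) + 11.42·e^(−0.0966·2/12) = 20.6912
Fair forward F* = (S − I)·e^(rT) = (506.46 − 20.6912)·e^0.032200 = 485.7688 × 1.032724 = 501.6651
Market €517.07 > fair 501.6651: forward overpriced → cash-and-carry (borrow at r, buy the stock and collect the dividends, short the forward).
Profit at T = |F_mkt − F*| = |517.07 − 501.6651| = €15.40 per share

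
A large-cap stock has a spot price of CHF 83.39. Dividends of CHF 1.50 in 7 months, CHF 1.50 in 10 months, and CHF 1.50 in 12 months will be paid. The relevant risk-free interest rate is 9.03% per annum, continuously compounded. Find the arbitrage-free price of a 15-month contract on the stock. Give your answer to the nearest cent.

PV(dividends) I = 1.50·e^(−0.0903·7/12) + 1.50·e^(−0.0903·10/12) + 1.50·e^(−0.0903·12/12)
I = 1.4230 + 1.3913 + 1.3705 = 4.1848
F = (S − I)·e^(rT) = (83.39 − 4.1848) · e^(0.0903·15/12)
= 79.2052 · e^0.112875 = 79.2052 × 1.119492 = CHF 88.67

CHF 88.67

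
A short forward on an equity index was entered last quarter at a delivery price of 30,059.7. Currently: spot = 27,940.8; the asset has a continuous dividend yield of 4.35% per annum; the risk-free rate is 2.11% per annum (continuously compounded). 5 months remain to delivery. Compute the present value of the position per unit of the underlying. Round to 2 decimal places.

2357.65

Current fair forward for the remaining 5 months: F = S·e^((r − q)·T), (r − q) = 0.0211 − 0.0435 = -0.0224
F = 27940.8 · e^(-0.0224 × 5/12) = 27940.8 × 0.99071009 = 27681.2325
Value of long forward = (F − K)·e^(−rT) = (27681.2325 − 30059.7) · e^(−0.0211·5/12)
= -2378.4675 × 0.99124687 = -2357.65
Short position value = −(long value) = 2357.65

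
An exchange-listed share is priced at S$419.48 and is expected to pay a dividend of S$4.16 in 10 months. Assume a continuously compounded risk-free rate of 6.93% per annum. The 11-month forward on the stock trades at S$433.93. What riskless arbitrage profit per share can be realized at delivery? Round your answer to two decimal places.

S$8.88 per share

PV(dividends) I = 4.16·e^(−0.0693·10/12) = 3.9266
Fair forward F* = (S − I)·e^(rT) = (419.48 − 3.9266)·e^0.063525 = 415.5534 × 1.065586 = 442.8079
Market S$433.93 < fair 442.8079: forward underpriced → reverse cash-and-carry (short the stock, invest proceeds at r, pay the dividends, go long the forward).
Profit at T = |F_mkt − F*| = |433.93 − 442.8079| = S$8.88 per share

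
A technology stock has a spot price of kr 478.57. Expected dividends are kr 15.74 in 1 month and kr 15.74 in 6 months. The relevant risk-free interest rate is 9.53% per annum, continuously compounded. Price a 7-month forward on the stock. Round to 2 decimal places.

PV(dividends) I = 15.74·e^(−0.0953·1/12) + 15.74·e^(−0.0953·6/12)
I = 15.6155 + 15.0076 = 30.6231
F = (S − I)·e^(rT) = (478.57 − 30.6231) · e^(0.0953·7/12)
= 447.9469 · e^0.055592 = 447.9469 × 1.057166 = kr 473.55

kr 473.55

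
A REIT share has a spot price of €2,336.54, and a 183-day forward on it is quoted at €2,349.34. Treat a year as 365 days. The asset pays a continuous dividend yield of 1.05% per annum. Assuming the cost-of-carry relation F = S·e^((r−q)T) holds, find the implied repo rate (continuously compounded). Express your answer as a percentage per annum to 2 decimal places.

2.14%

From F = S·e^((r−q)T): (r − q) = ln(F/S)/T
ln(2349.34/2336.54) = ln(1.005478) = 0.005463
(r − q) = 0.005463 / (183/365) = 0.010896
r = ln(F/S)/T + q = 0.010896 + 0.0105 = 0.021396
r = 2.14%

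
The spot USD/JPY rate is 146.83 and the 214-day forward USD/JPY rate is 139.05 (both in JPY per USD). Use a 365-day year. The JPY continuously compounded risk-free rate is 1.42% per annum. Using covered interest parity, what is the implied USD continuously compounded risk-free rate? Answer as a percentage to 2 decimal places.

F = S·e^((r_JPY − r_USD)T) ⇒ r_USD = r_JPY − ln(F/S)/T
ln(139.05/146.83) = -0.054442; /(214/365) = -0.092857
r_USD = 0.0142 + 0.092857 = 0.107057
r_USD = 10.71%

10.71%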